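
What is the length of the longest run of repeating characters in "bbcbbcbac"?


Input: "bbcbbcbac"
Scanning for longest run:
  Position 1 ('b'): continues run of 'b', length=2
  Position 2 ('c'): new char, reset run to 1
  Position 3 ('b'): new char, reset run to 1
  Position 4 ('b'): continues run of 'b', length=2
  Position 5 ('c'): new char, reset run to 1
  Position 6 ('b'): new char, reset run to 1
  Position 7 ('a'): new char, reset run to 1
  Position 8 ('c'): new char, reset run to 1
Longest run: 'b' with length 2

2


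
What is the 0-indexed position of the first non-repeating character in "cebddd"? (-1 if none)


Input: cebddd
Character frequencies:
  'b': 1
  'c': 1
  'd': 3
  'e': 1
Scanning left to right for freq == 1:
  Position 0 ('c'): unique! => answer = 0

0


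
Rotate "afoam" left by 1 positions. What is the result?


Input: "afoam", rotate left by 1
First 1 characters: "a"
Remaining characters: "foam"
Concatenate remaining + first: "foam" + "a" = "foama"

foama


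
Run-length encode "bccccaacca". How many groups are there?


Input: bccccaacca
Scanning for consecutive runs:
  Group 1: 'b' x 1 (positions 0-0)
  Group 2: 'c' x 4 (positions 1-4)
  Group 3: 'a' x 2 (positions 5-6)
  Group 4: 'c' x 2 (positions 7-8)
  Group 5: 'a' x 1 (positions 9-9)
Total groups: 5

5


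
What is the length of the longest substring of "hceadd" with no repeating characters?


Input: "hceadd"
Sliding window (track last position of each char):
  Position 0 ('h'): window [0,0] length 1 -- new best
  Position 1 ('c'): window [0,1] length 2 -- new best
  Position 2 ('e'): window [0,2] length 3 -- new best
  Position 3 ('a'): window [0,3] length 4 -- new best
  Position 4 ('d'): window [0,4] length 5 -- new best
  Position 5 ('d'): repeat (last at 4), move window start to 5
  Position 5 ('d'): window [5,5] length 1
Longest substring with no repeats: "hcead" with length 5

5


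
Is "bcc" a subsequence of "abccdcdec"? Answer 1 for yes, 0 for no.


Check if "bcc" is a subsequence of "abccdcdec"
Greedy scan:
  Position 0 ('a'): no match needed
  Position 1 ('b'): matches sub[0] = 'b'
  Position 2 ('c'): matches sub[1] = 'c'
  Position 3 ('c'): matches sub[2] = 'c'
  Position 4 ('d'): no match needed
  Position 5 ('c'): no match needed
  Position 6 ('d'): no match needed
  Position 7 ('e'): no match needed
  Position 8 ('c'): no match needed
All 3 characters matched => is a subsequence

1


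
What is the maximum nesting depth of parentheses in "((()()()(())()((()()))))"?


Input: "((()()()(())()((()()))))"
Tracking depth:
  Position 0 '(': depth becomes 1
  Position 1 '(': depth becomes 2
  Position 2 '(': depth becomes 3
  Position 3 ')': depth becomes 2
  Position 4 '(': depth becomes 3
  Position 5 ')': depth becomes 2
  Position 6 '(': depth becomes 3
  Position 7 ')': depth becomes 2
  Position 8 '(': depth becomes 3
  Position 9 '(': depth becomes 4
  Position 10 ')': depth becomes 3
  Position 11 ')': depth becomes 2
  Position 12 '(': depth becomes 3
  Position 13 ')': depth becomes 2
  Position 14 '(': depth becomes 3
  Position 15 '(': depth becomes 4
  Position 16 '(': depth becomes 5
  Position 17 ')': depth becomes 4
  Position 18 '(': depth becomes 5
  Position 19 ')': depth becomes 4
  Position 20 ')': depth becomes 3
  Position 21 ')': depth becomes 2
  Position 22 ')': depth becomes 1
  Position 23 ')': depth becomes 0
Maximum depth reached: 5

5


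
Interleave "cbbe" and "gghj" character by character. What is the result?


Interleaving "cbbe" and "gghj":
  Position 0: 'c' from first, 'g' from second => "cg"
  Position 1: 'b' from first, 'g' from second => "bg"
  Position 2: 'b' from first, 'h' from second => "bh"
  Position 3: 'e' from first, 'j' from second => "ej"
Result: cgbgbhej

cgbgbhej


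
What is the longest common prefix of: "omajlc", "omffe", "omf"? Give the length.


Words: omajlc, omffe, omf
  Position 0: all 'o' => match
  Position 1: all 'm' => match
  Position 2: ('a', 'f', 'f') => mismatch, stop
LCP = "om" (length 2)

2


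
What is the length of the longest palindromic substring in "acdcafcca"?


Input: "acdcafcca"
Checking substrings for palindromes:
  [0:5] "acdca" (len 5) => palindrome
  [1:4] "cdc" (len 3) => palindrome
  [6:8] "cc" (len 2) => palindrome
Longest palindromic substring: "acdca" with length 5

5


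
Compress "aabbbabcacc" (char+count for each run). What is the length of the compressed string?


Input: aabbbabcacc
Runs:
  'a' x 2 => "a2"
  'b' x 3 => "b3"
  'a' x 1 => "a1"
  'b' x 1 => "b1"
  'c' x 1 => "c1"
  'a' x 1 => "a1"
  'c' x 2 => "c2"
Compressed: "a2b3a1b1c1a1c2"
Compressed length: 14

14


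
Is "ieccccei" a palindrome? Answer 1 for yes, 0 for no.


Input: ieccccei
Reversed: ieccccei
  Compare pos 0 ('i') with pos 7 ('i'): match
  Compare pos 1 ('e') with pos 6 ('e'): match
  Compare pos 2 ('c') with pos 5 ('c'): match
  Compare pos 3 ('c') with pos 4 ('c'): match
Result: palindrome

1


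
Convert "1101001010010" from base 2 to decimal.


Input: "1101001010010" in base 2
Positional expansion:
  Digit '1' (value 1) x 2^12 = 4096
  Digit '1' (value 1) x 2^11 = 2048
  Digit '0' (value 0) x 2^10 = 0
  Digit '1' (value 1) x 2^9 = 512
  Digit '0' (value 0) x 2^8 = 0
  Digit '0' (value 0) x 2^7 = 0
  Digit '1' (value 1) x 2^6 = 64
  Digit '0' (value 0) x 2^5 = 0
  Digit '1' (value 1) x 2^4 = 16
  Digit '0' (value 0) x 2^3 = 0
  Digit '0' (value 0) x 2^2 = 0
  Digit '1' (value 1) x 2^1 = 2
  Digit '0' (value 0) x 2^0 = 0
Sum = 6738

6738


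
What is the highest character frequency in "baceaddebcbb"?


Input: baceaddebcbb
Character counts:
  'a': 2
  'b': 4
  'c': 2
  'd': 2
  'e': 2
Maximum frequency: 4

4


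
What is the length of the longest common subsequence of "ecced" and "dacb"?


LCS of "ecced" and "dacb"
DP table:
           d    a    c    b
      0    0    0    0    0
  e   0    0    0    0    0
  c   0    0    0    1    1
  c   0    0    0    1    1
  e   0    0    0    1    1
  d   0    1    1    1    1
LCS length = dp[5][4] = 1

1


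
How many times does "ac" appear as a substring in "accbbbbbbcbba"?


Searching for "ac" in "accbbbbbbcbba"
Scanning each position:
  Position 0: "ac" => MATCH
  Position 1: "cc" => no
  Position 2: "cb" => no
  Position 3: "bb" => no
  Position 4: "bb" => no
  Position 5: "bb" => no
  Position 6: "bb" => no
  Position 7: "bb" => no
  Position 8: "bc" => no
  Position 9: "cb" => no
  Position 10: "bb" => no
  Position 11: "ba" => no
Total occurrences: 1

1


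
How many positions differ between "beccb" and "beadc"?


Comparing "beccb" and "beadc" position by position:
  Position 0: 'b' vs 'b' => same
  Position 1: 'e' vs 'e' => same
  Position 2: 'c' vs 'a' => DIFFER
  Position 3: 'c' vs 'd' => DIFFER
  Position 4: 'b' vs 'c' => DIFFER
Positions that differ: 3

3


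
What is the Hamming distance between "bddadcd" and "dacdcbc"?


Comparing "bddadcd" and "dacdcbc" position by position:
  Position 0: 'b' vs 'd' => differ
  Position 1: 'd' vs 'a' => differ
  Position 2: 'd' vs 'c' => differ
  Position 3: 'a' vs 'd' => differ
  Position 4: 'd' vs 'c' => differ
  Position 5: 'c' vs 'b' => differ
  Position 6: 'd' vs 'c' => differ
Total differences (Hamming distance): 7

7


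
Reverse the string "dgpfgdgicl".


Input: dgpfgdgicl
Reading characters right to left:
  Position 9: 'l'
  Position 8: 'c'
  Position 7: 'i'
  Position 6: 'g'
  Position 5: 'd'
  Position 4: 'g'
  Position 3: 'f'
  Position 2: 'p'
  Position 1: 'g'
  Position 0: 'd'
Reversed: lcigdgfpgd

lcigdgfpgd


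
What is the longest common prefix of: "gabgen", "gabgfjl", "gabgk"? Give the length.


Words: gabgen, gabgfjl, gabgk
  Position 0: all 'g' => match
  Position 1: all 'a' => match
  Position 2: all 'b' => match
  Position 3: all 'g' => match
  Position 4: ('e', 'f', 'k') => mismatch, stop
LCP = "gabg" (length 4)

4


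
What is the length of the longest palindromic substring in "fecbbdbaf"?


Input: "fecbbdbaf"
Checking substrings for palindromes:
  [4:7] "bdb" (len 3) => palindrome
  [3:5] "bb" (len 2) => palindrome
Longest palindromic substring: "bdb" with length 3

3


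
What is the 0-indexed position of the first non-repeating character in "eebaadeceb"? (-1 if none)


Input: eebaadeceb
Character frequencies:
  'a': 2
  'b': 2
  'c': 1
  'd': 1
  'e': 4
Scanning left to right for freq == 1:
  Position 0 ('e'): freq=4, skip
  Position 1 ('e'): freq=4, skip
  Position 2 ('b'): freq=2, skip
  Position 3 ('a'): freq=2, skip
  Position 4 ('a'): freq=2, skip
  Position 5 ('d'): unique! => answer = 5

5


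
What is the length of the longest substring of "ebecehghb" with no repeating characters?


Input: "ebecehghb"
Sliding window (track last position of each char):
  Position 0 ('e'): window [0,0] length 1 -- new best
  Position 1 ('b'): window [0,1] length 2 -- new best
  Position 2 ('e'): repeat (last at 0), move window start to 1
  Position 2 ('e'): window [1,2] length 2
  Position 3 ('c'): window [1,3] length 3 -- new best
  Position 4 ('e'): repeat (last at 2), move window start to 3
  Position 4 ('e'): window [3,4] length 2
  Position 5 ('h'): window [3,5] length 3
  Position 6 ('g'): window [3,6] length 4 -- new best
  Position 7 ('h'): repeat (last at 5), move window start to 6
  Position 7 ('h'): window [6,7] length 2
  Position 8 ('b'): window [6,8] length 3
Longest substring with no repeats: "cehg" with length 4

4


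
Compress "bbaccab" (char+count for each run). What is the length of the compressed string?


Input: bbaccab
Runs:
  'b' x 2 => "b2"
  'a' x 1 => "a1"
  'c' x 2 => "c2"
  'a' x 1 => "a1"
  'b' x 1 => "b1"
Compressed: "b2a1c2a1b1"
Compressed length: 10

10


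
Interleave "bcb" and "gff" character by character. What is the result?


Interleaving "bcb" and "gff":
  Position 0: 'b' from first, 'g' from second => "bg"
  Position 1: 'c' from first, 'f' from second => "cf"
  Position 2: 'b' from first, 'f' from second => "bf"
Result: bgcfbf

bgcfbf


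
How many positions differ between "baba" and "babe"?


Comparing "baba" and "babe" position by position:
  Position 0: 'b' vs 'b' => same
  Position 1: 'a' vs 'a' => same
  Position 2: 'b' vs 'b' => same
  Position 3: 'a' vs 'e' => DIFFER
Positions that differ: 1

1


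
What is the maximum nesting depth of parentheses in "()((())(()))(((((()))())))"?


Input: "()((())(()))(((((()))())))"
Tracking depth:
  Position 0 '(': depth becomes 1
  Position 1 ')': depth becomes 0
  Position 2 '(': depth becomes 1
  Position 3 '(': depth becomes 2
  Position 4 '(': depth becomes 3
  Position 5 ')': depth becomes 2
  Position 6 ')': depth becomes 1
  Position 7 '(': depth becomes 2
  Position 8 '(': depth becomes 3
  Position 9 ')': depth becomes 2
  Position 10 ')': depth becomes 1
  Position 11 ')': depth becomes 0
  Position 12 '(': depth becomes 1
  Position 13 '(': depth becomes 2
  Position 14 '(': depth becomes 3
  Position 15 '(': depth becomes 4
  Position 16 '(': depth becomes 5
  Position 17 '(': depth becomes 6
  Position 18 ')': depth becomes 5
  Position 19 ')': depth becomes 4
  Position 20 ')': depth becomes 3
  Position 21 '(': depth becomes 4
  Position 22 ')': depth becomes 3
  Position 23 ')': depth becomes 2
  Position 24 ')': depth becomes 1
  Position 25 ')': depth becomes 0
Maximum depth reached: 6

6


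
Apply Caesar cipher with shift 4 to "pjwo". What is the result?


Caesar cipher: shift "pjwo" by 4
  'p' (pos 15) + 4 = pos 19 = 't'
  'j' (pos 9) + 4 = pos 13 = 'n'
  'w' (pos 22) + 4 = pos 0 = 'a'
  'o' (pos 14) + 4 = pos 18 = 's'
Result: tnas

tnas


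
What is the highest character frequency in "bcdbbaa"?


Input: bcdbbaa
Character counts:
  'a': 2
  'b': 3
  'c': 1
  'd': 1
Maximum frequency: 3

3


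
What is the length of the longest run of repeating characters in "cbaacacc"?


Input: "cbaacacc"
Scanning for longest run:
  Position 1 ('b'): new char, reset run to 1
  Position 2 ('a'): new char, reset run to 1
  Position 3 ('a'): continues run of 'a', length=2
  Position 4 ('c'): new char, reset run to 1
  Position 5 ('a'): new char, reset run to 1
  Position 6 ('c'): new char, reset run to 1
  Position 7 ('c'): continues run of 'c', length=2
Longest run: 'a' with length 2

2


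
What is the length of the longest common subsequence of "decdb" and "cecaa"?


LCS of "decdb" and "cecaa"
DP table:
           c    e    c    a    a
      0    0    0    0    0    0
  d   0    0    0    0    0    0
  e   0    0    1    1    1    1
  c   0    1    1    2    2    2
  d   0    1    1    2    2    2
  b   0    1    1    2    2    2
LCS length = dp[5][5] = 2

2


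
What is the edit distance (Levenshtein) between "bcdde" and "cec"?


Computing edit distance: "bcdde" -> "cec"
DP table:
           c    e    c
      0    1    2    3
  b   1    1    2    3
  c   2    1    2    2
  d   3    2    2    3
  d   4    3    3    3
  e   5    4    3    4
Edit distance = dp[5][3] = 4

4


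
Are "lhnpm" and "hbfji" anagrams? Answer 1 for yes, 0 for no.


Strings: "lhnpm", "hbfji"
Sorted first:  hlmnp
Sorted second: bfhij
Differ at position 0: 'h' vs 'b' => not anagrams

0


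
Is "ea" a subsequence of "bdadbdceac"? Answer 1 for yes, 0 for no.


Check if "ea" is a subsequence of "bdadbdceac"
Greedy scan:
  Position 0 ('b'): no match needed
  Position 1 ('d'): no match needed
  Position 2 ('a'): no match needed
  Position 3 ('d'): no match needed
  Position 4 ('b'): no match needed
  Position 5 ('d'): no match needed
  Position 6 ('c'): no match needed
  Position 7 ('e'): matches sub[0] = 'e'
  Position 8 ('a'): matches sub[1] = 'a'
  Position 9 ('c'): no match needed
All 2 characters matched => is a subsequence

1


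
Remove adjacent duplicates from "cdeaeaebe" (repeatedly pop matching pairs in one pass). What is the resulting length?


Input: cdeaeaebe
Stack-based adjacent duplicate removal:
  Read 'c': push. Stack: c
  Read 'd': push. Stack: cd
  Read 'e': push. Stack: cde
  Read 'a': push. Stack: cdea
  Read 'e': push. Stack: cdeae
  Read 'a': push. Stack: cdeaea
  Read 'e': push. Stack: cdeaeae
  Read 'b': push. Stack: cdeaeaeb
  Read 'e': push. Stack: cdeaeaebe
Final stack: "cdeaeaebe" (length 9)

9


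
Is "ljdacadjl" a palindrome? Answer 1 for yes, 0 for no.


Input: ljdacadjl
Reversed: ljdacadjl
  Compare pos 0 ('l') with pos 8 ('l'): match
  Compare pos 1 ('j') with pos 7 ('j'): match
  Compare pos 2 ('d') with pos 6 ('d'): match
  Compare pos 3 ('a') with pos 5 ('a'): match
Result: palindrome

1


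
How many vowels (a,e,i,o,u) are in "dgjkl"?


Input: dgjkl
Checking each character:
  'd' at position 0: consonant
  'g' at position 1: consonant
  'j' at position 2: consonant
  'k' at position 3: consonant
  'l' at position 4: consonant
Total vowels: 0

0


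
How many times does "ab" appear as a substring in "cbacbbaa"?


Searching for "ab" in "cbacbbaa"
Scanning each position:
  Position 0: "cb" => no
  Position 1: "ba" => no
  Position 2: "ac" => no
  Position 3: "cb" => no
  Position 4: "bb" => no
  Position 5: "ba" => no
  Position 6: "aa" => no
Total occurrences: 0

0


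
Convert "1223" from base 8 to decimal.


Input: "1223" in base 8
Positional expansion:
  Digit '1' (value 1) x 8^3 = 512
  Digit '2' (value 2) x 8^2 = 128
  Digit '2' (value 2) x 8^1 = 16
  Digit '3' (value 3) x 8^0 = 3
Sum = 659

659


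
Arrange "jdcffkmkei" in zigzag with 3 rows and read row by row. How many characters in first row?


Zigzag "jdcffkmkei" into 3 rows:
Placing characters:
  'j' => row 0
  'd' => row 1
  'c' => row 2
  'f' => row 1
  'f' => row 0
  'k' => row 1
  'm' => row 2
  'k' => row 1
  'e' => row 0
  'i' => row 1
Rows:
  Row 0: "jfe"
  Row 1: "dfkki"
  Row 2: "cm"
First row length: 3

3


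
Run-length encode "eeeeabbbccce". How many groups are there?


Input: eeeeabbbccce
Scanning for consecutive runs:
  Group 1: 'e' x 4 (positions 0-3)
  Group 2: 'a' x 1 (positions 4-4)
  Group 3: 'b' x 3 (positions 5-7)
  Group 4: 'c' x 3 (positions 8-10)
  Group 5: 'e' x 1 (positions 11-11)
Total groups: 5

5


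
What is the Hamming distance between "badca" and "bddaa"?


Comparing "badca" and "bddaa" position by position:
  Position 0: 'b' vs 'b' => same
  Position 1: 'a' vs 'd' => differ
  Position 2: 'd' vs 'd' => same
  Position 3: 'c' vs 'a' => differ
  Position 4: 'a' vs 'a' => same
Total differences (Hamming distance): 2

2


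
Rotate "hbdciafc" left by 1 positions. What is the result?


Input: "hbdciafc", rotate left by 1
First 1 characters: "h"
Remaining characters: "bdciafc"
Concatenate remaining + first: "bdciafc" + "h" = "bdciafch"

bdciafch


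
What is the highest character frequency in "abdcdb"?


Input: abdcdb
Character counts:
  'a': 1
  'b': 2
  'c': 1
  'd': 2
Maximum frequency: 2

2


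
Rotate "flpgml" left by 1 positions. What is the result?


Input: "flpgml", rotate left by 1
First 1 characters: "f"
Remaining characters: "lpgml"
Concatenate remaining + first: "lpgml" + "f" = "lpgmlf"

lpgmlf


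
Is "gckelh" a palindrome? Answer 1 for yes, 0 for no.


Input: gckelh
Reversed: hlekcg
  Compare pos 0 ('g') with pos 5 ('h'): MISMATCH
  Compare pos 1 ('c') with pos 4 ('l'): MISMATCH
  Compare pos 2 ('k') with pos 3 ('e'): MISMATCH
Result: not a palindrome

0


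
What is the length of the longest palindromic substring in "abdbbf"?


Input: "abdbbf"
Checking substrings for palindromes:
  [1:4] "bdb" (len 3) => palindrome
  [3:5] "bb" (len 2) => palindrome
Longest palindromic substring: "bdb" with length 3

3


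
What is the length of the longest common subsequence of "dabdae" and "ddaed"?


LCS of "dabdae" and "ddaed"
DP table:
           d    d    a    e    d
      0    0    0    0    0    0
  d   0    1    1    1    1    1
  a   0    1    1    2    2    2
  b   0    1    1    2    2    2
  d   0    1    2    2    2    3
  a   0    1    2    3    3    3
  e   0    1    2    3    4    4
LCS length = dp[6][5] = 4

4


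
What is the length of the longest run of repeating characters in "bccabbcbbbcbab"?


Input: "bccabbcbbbcbab"
Scanning for longest run:
  Position 1 ('c'): new char, reset run to 1
  Position 2 ('c'): continues run of 'c', length=2
  Position 3 ('a'): new char, reset run to 1
  Position 4 ('b'): new char, reset run to 1
  Position 5 ('b'): continues run of 'b', length=2
  Position 6 ('c'): new char, reset run to 1
  Position 7 ('b'): new char, reset run to 1
  Position 8 ('b'): continues run of 'b', length=2
  Position 9 ('b'): continues run of 'b', length=3
  Position 10 ('c'): new char, reset run to 1
  Position 11 ('b'): new char, reset run to 1
  Position 12 ('a'): new char, reset run to 1
  Position 13 ('b'): new char, reset run to 1
Longest run: 'b' with length 3

3


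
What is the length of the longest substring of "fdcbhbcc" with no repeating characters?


Input: "fdcbhbcc"
Sliding window (track last position of each char):
  Position 0 ('f'): window [0,0] length 1 -- new best
  Position 1 ('d'): window [0,1] length 2 -- new best
  Position 2 ('c'): window [0,2] length 3 -- new best
  Position 3 ('b'): window [0,3] length 4 -- new best
  Position 4 ('h'): window [0,4] length 5 -- new best
  Position 5 ('b'): repeat (last at 3), move window start to 4
  Position 5 ('b'): window [4,5] length 2
  Position 6 ('c'): window [4,6] length 3
  Position 7 ('c'): repeat (last at 6), move window start to 7
  Position 7 ('c'): window [7,7] length 1
Longest substring with no repeats: "fdcbh" with length 5

5


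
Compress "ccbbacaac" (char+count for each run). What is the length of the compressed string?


Input: ccbbacaac
Runs:
  'c' x 2 => "c2"
  'b' x 2 => "b2"
  'a' x 1 => "a1"
  'c' x 1 => "c1"
  'a' x 2 => "a2"
  'c' x 1 => "c1"
Compressed: "c2b2a1c1a2c1"
Compressed length: 12

12


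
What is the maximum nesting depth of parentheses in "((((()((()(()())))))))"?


Input: "((((()((()(()())))))))"
Tracking depth:
  Position 0 '(': depth becomes 1
  Position 1 '(': depth becomes 2
  Position 2 '(': depth becomes 3
  Position 3 '(': depth becomes 4
  Position 4 '(': depth becomes 5
  Position 5 ')': depth becomes 4
  Position 6 '(': depth becomes 5
  Position 7 '(': depth becomes 6
  Position 8 '(': depth becomes 7
  Position 9 ')': depth becomes 6
  Position 10 '(': depth becomes 7
  Position 11 '(': depth becomes 8
  Position 12 ')': depth becomes 7
  Position 13 '(': depth becomes 8
  Position 14 ')': depth becomes 7
  Position 15 ')': depth becomes 6
  Position 16 ')': depth becomes 5
  Position 17 ')': depth becomes 4
  Position 18 ')': depth becomes 3
  Position 19 ')': depth becomes 2
  Position 20 ')': depth becomes 1
  Position 21 ')': depth becomes 0
Maximum depth reached: 8

8


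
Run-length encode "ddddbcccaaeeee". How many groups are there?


Input: ddddbcccaaeeee
Scanning for consecutive runs:
  Group 1: 'd' x 4 (positions 0-3)
  Group 2: 'b' x 1 (positions 4-4)
  Group 3: 'c' x 3 (positions 5-7)
  Group 4: 'a' x 2 (positions 8-9)
  Group 5: 'e' x 4 (positions 10-13)
Total groups: 5

5


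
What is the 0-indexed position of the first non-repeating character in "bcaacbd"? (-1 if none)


Input: bcaacbd
Character frequencies:
  'a': 2
  'b': 2
  'c': 2
  'd': 1
Scanning left to right for freq == 1:
  Position 0 ('b'): freq=2, skip
  Position 1 ('c'): freq=2, skip
  Position 2 ('a'): freq=2, skip
  Position 3 ('a'): freq=2, skip
  Position 4 ('c'): freq=2, skip
  Position 5 ('b'): freq=2, skip
  Position 6 ('d'): unique! => answer = 6

6


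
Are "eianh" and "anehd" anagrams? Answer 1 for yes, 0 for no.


Strings: "eianh", "anehd"
Sorted first:  aehin
Sorted second: adehn
Differ at position 1: 'e' vs 'd' => not anagrams

0


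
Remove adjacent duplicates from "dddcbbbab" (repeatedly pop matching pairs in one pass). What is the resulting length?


Input: dddcbbbab
Stack-based adjacent duplicate removal:
  Read 'd': push. Stack: d
  Read 'd': matches stack top 'd' => pop. Stack: (empty)
  Read 'd': push. Stack: d
  Read 'c': push. Stack: dc
  Read 'b': push. Stack: dcb
  Read 'b': matches stack top 'b' => pop. Stack: dc
  Read 'b': push. Stack: dcb
  Read 'a': push. Stack: dcba
  Read 'b': push. Stack: dcbab
Final stack: "dcbab" (length 5)

5


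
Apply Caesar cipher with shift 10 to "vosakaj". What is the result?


Caesar cipher: shift "vosakaj" by 10
  'v' (pos 21) + 10 = pos 5 = 'f'
  'o' (pos 14) + 10 = pos 24 = 'y'
  's' (pos 18) + 10 = pos 2 = 'c'
  'a' (pos 0) + 10 = pos 10 = 'k'
  'k' (pos 10) + 10 = pos 20 = 'u'
  'a' (pos 0) + 10 = pos 10 = 'k'
  'j' (pos 9) + 10 = pos 19 = 't'
Result: fyckukt

fyckukt


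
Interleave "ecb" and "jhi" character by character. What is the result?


Interleaving "ecb" and "jhi":
  Position 0: 'e' from first, 'j' from second => "ej"
  Position 1: 'c' from first, 'h' from second => "ch"
  Position 2: 'b' from first, 'i' from second => "bi"
Result: ejchbi

ejchbi


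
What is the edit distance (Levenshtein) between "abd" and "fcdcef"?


Computing edit distance: "abd" -> "fcdcef"
DP table:
           f    c    d    c    e    f
      0    1    2    3    4    5    6
  a   1    1    2    3    4    5    6
  b   2    2    2    3    4    5    6
  d   3    3    3    2    3    4    5
Edit distance = dp[3][6] = 5

5


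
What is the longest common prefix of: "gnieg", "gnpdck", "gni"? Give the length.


Words: gnieg, gnpdck, gni
  Position 0: all 'g' => match
  Position 1: all 'n' => match
  Position 2: ('i', 'p', 'i') => mismatch, stop
LCP = "gn" (length 2)

2


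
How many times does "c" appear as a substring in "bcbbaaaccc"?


Searching for "c" in "bcbbaaaccc"
Scanning each position:
  Position 0: "b" => no
  Position 1: "c" => MATCH
  Position 2: "b" => no
  Position 3: "b" => no
  Position 4: "a" => no
  Position 5: "a" => no
  Position 6: "a" => no
  Position 7: "c" => MATCH
  Position 8: "c" => MATCH
  Position 9: "c" => MATCH
Total occurrences: 4

4


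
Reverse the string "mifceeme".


Input: mifceeme
Reading characters right to left:
  Position 7: 'e'
  Position 6: 'm'
  Position 5: 'e'
  Position 4: 'e'
  Position 3: 'c'
  Position 2: 'f'
  Position 1: 'i'
  Position 0: 'm'
Reversed: emeecfim

emeecfim


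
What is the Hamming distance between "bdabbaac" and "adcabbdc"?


Comparing "bdabbaac" and "adcabbdc" position by position:
  Position 0: 'b' vs 'a' => differ
  Position 1: 'd' vs 'd' => same
  Position 2: 'a' vs 'c' => differ
  Position 3: 'b' vs 'a' => differ
  Position 4: 'b' vs 'b' => same
  Position 5: 'a' vs 'b' => differ
  Position 6: 'a' vs 'd' => differ
  Position 7: 'c' vs 'c' => same
Total differences (Hamming distance): 5

5


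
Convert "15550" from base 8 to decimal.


Input: "15550" in base 8
Positional expansion:
  Digit '1' (value 1) x 8^4 = 4096
  Digit '5' (value 5) x 8^3 = 2560
  Digit '5' (value 5) x 8^2 = 320
  Digit '5' (value 5) x 8^1 = 40
  Digit '0' (value 0) x 8^0 = 0
Sum = 7016

7016


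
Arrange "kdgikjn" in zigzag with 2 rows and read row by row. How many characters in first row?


Zigzag "kdgikjn" into 2 rows:
Placing characters:
  'k' => row 0
  'd' => row 1
  'g' => row 0
  'i' => row 1
  'k' => row 0
  'j' => row 1
  'n' => row 0
Rows:
  Row 0: "kgkn"
  Row 1: "dij"
First row length: 4

4


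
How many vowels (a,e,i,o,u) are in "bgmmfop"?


Input: bgmmfop
Checking each character:
  'b' at position 0: consonant
  'g' at position 1: consonant
  'm' at position 2: consonant
  'm' at position 3: consonant
  'f' at position 4: consonant
  'o' at position 5: vowel (running total: 1)
  'p' at position 6: consonant
Total vowels: 1

1


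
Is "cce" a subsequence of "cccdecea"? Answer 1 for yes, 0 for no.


Check if "cce" is a subsequence of "cccdecea"
Greedy scan:
  Position 0 ('c'): matches sub[0] = 'c'
  Position 1 ('c'): matches sub[1] = 'c'
  Position 2 ('c'): no match needed
  Position 3 ('d'): no match needed
  Position 4 ('e'): matches sub[2] = 'e'
  Position 5 ('c'): no match needed
  Position 6 ('e'): no match needed
  Position 7 ('a'): no match needed
All 3 characters matched => is a subsequence

1


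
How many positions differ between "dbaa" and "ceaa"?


Comparing "dbaa" and "ceaa" position by position:
  Position 0: 'd' vs 'c' => DIFFER
  Position 1: 'b' vs 'e' => DIFFER
  Position 2: 'a' vs 'a' => same
  Position 3: 'a' vs 'a' => same
Positions that differ: 2

2


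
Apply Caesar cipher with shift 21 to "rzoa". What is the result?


Caesar cipher: shift "rzoa" by 21
  'r' (pos 17) + 21 = pos 12 = 'm'
  'z' (pos 25) + 21 = pos 20 = 'u'
  'o' (pos 14) + 21 = pos 9 = 'j'
  'a' (pos 0) + 21 = pos 21 = 'v'
Result: mujv

mujv


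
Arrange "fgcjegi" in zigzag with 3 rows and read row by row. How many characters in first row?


Zigzag "fgcjegi" into 3 rows:
Placing characters:
  'f' => row 0
  'g' => row 1
  'c' => row 2
  'j' => row 1
  'e' => row 0
  'g' => row 1
  'i' => row 2
Rows:
  Row 0: "fe"
  Row 1: "gjg"
  Row 2: "ci"
First row length: 2

2


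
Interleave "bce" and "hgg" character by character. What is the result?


Interleaving "bce" and "hgg":
  Position 0: 'b' from first, 'h' from second => "bh"
  Position 1: 'c' from first, 'g' from second => "cg"
  Position 2: 'e' from first, 'g' from second => "eg"
Result: bhcgeg

bhcgeg


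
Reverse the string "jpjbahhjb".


Input: jpjbahhjb
Reading characters right to left:
  Position 8: 'b'
  Position 7: 'j'
  Position 6: 'h'
  Position 5: 'h'
  Position 4: 'a'
  Position 3: 'b'
  Position 2: 'j'
  Position 1: 'p'
  Position 0: 'j'
Reversed: bjhhabjpj

bjhhabjpj


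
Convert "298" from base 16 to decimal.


Input: "298" in base 16
Positional expansion:
  Digit '2' (value 2) x 16^2 = 512
  Digit '9' (value 9) x 16^1 = 144
  Digit '8' (value 8) x 16^0 = 8
Sum = 664

664


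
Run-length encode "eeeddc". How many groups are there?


Input: eeeddc
Scanning for consecutive runs:
  Group 1: 'e' x 3 (positions 0-2)
  Group 2: 'd' x 2 (positions 3-4)
  Group 3: 'c' x 1 (positions 5-5)
Total groups: 3

3


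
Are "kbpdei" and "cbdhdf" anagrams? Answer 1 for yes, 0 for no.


Strings: "kbpdei", "cbdhdf"
Sorted first:  bdeikp
Sorted second: bcddfh
Differ at position 1: 'd' vs 'c' => not anagrams

0


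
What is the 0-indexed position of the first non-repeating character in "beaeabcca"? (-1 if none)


Input: beaeabcca
Character frequencies:
  'a': 3
  'b': 2
  'c': 2
  'e': 2
Scanning left to right for freq == 1:
  Position 0 ('b'): freq=2, skip
  Position 1 ('e'): freq=2, skip
  Position 2 ('a'): freq=3, skip
  Position 3 ('e'): freq=2, skip
  Position 4 ('a'): freq=3, skip
  Position 5 ('b'): freq=2, skip
  Position 6 ('c'): freq=2, skip
  Position 7 ('c'): freq=2, skip
  Position 8 ('a'): freq=3, skip
  No unique character found => answer = -1

-1


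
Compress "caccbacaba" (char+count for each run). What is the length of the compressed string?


Input: caccbacaba
Runs:
  'c' x 1 => "c1"
  'a' x 1 => "a1"
  'c' x 2 => "c2"
  'b' x 1 => "b1"
  'a' x 1 => "a1"
  'c' x 1 => "c1"
  'a' x 1 => "a1"
  'b' x 1 => "b1"
  'a' x 1 => "a1"
Compressed: "c1a1c2b1a1c1a1b1a1"
Compressed length: 18

18


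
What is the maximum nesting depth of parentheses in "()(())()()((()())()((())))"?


Input: "()(())()()((()())()((())))"
Tracking depth:
  Position 0 '(': depth becomes 1
  Position 1 ')': depth becomes 0
  Position 2 '(': depth becomes 1
  Position 3 '(': depth becomes 2
  Position 4 ')': depth becomes 1
  Position 5 ')': depth becomes 0
  Position 6 '(': depth becomes 1
  Position 7 ')': depth becomes 0
  Position 8 '(': depth becomes 1
  Position 9 ')': depth becomes 0
  Position 10 '(': depth becomes 1
  Position 11 '(': depth becomes 2
  Position 12 '(': depth becomes 3
  Position 13 ')': depth becomes 2
  Position 14 '(': depth becomes 3
  Position 15 ')': depth becomes 2
  Position 16 ')': depth becomes 1
  Position 17 '(': depth becomes 2
  Position 18 ')': depth becomes 1
  Position 19 '(': depth becomes 2
  Position 20 '(': depth becomes 3
  Position 21 '(': depth becomes 4
  Position 22 ')': depth becomes 3
  Position 23 ')': depth becomes 2
  Position 24 ')': depth becomes 1
  Position 25 ')': depth becomes 0
Maximum depth reached: 4

4


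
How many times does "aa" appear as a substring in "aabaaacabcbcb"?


Searching for "aa" in "aabaaacabcbcb"
Scanning each position:
  Position 0: "aa" => MATCH
  Position 1: "ab" => no
  Position 2: "ba" => no
  Position 3: "aa" => MATCH
  Position 4: "aa" => MATCH
  Position 5: "ac" => no
  Position 6: "ca" => no
  Position 7: "ab" => no
  Position 8: "bc" => no
  Position 9: "cb" => no
  Position 10: "bc" => no
  Position 11: "cb" => no
Total occurrences: 3

3


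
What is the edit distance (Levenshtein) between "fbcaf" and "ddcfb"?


Computing edit distance: "fbcaf" -> "ddcfb"
DP table:
           d    d    c    f    b
      0    1    2    3    4    5
  f   1    1    2    3    3    4
  b   2    2    2    3    4    3
  c   3    3    3    2    3    4
  a   4    4    4    3    3    4
  f   5    5    5    4    3    4
Edit distance = dp[5][5] = 4

4


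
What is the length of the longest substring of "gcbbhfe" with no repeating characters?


Input: "gcbbhfe"
Sliding window (track last position of each char):
  Position 0 ('g'): window [0,0] length 1 -- new best
  Position 1 ('c'): window [0,1] length 2 -- new best
  Position 2 ('b'): window [0,2] length 3 -- new best
  Position 3 ('b'): repeat (last at 2), move window start to 3
  Position 3 ('b'): window [3,3] length 1
  Position 4 ('h'): window [3,4] length 2
  Position 5 ('f'): window [3,5] length 3
  Position 6 ('e'): window [3,6] length 4 -- new best
Longest substring with no repeats: "bhfe" with length 4

4


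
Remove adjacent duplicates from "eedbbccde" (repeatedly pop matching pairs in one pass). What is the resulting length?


Input: eedbbccde
Stack-based adjacent duplicate removal:
  Read 'e': push. Stack: e
  Read 'e': matches stack top 'e' => pop. Stack: (empty)
  Read 'd': push. Stack: d
  Read 'b': push. Stack: db
  Read 'b': matches stack top 'b' => pop. Stack: d
  Read 'c': push. Stack: dc
  Read 'c': matches stack top 'c' => pop. Stack: d
  Read 'd': matches stack top 'd' => pop. Stack: (empty)
  Read 'e': push. Stack: e
Final stack: "e" (length 1)

1


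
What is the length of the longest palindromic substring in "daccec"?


Input: "daccec"
Checking substrings for palindromes:
  [3:6] "cec" (len 3) => palindrome
  [2:4] "cc" (len 2) => palindrome
Longest palindromic substring: "cec" with length 3

3


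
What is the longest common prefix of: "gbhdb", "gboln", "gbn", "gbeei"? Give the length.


Words: gbhdb, gboln, gbn, gbeei
  Position 0: all 'g' => match
  Position 1: all 'b' => match
  Position 2: ('h', 'o', 'n', 'e') => mismatch, stop
LCP = "gb" (length 2)

2


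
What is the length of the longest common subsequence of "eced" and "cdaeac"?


LCS of "eced" and "cdaeac"
DP table:
           c    d    a    e    a    c
      0    0    0    0    0    0    0
  e   0    0    0    0    1    1    1
  c   0    1    1    1    1    1    2
  e   0    1    1    1    2    2    2
  d   0    1    2    2    2    2    2
LCS length = dp[4][6] = 2

2


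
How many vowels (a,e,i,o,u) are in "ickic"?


Input: ickic
Checking each character:
  'i' at position 0: vowel (running total: 1)
  'c' at position 1: consonant
  'k' at position 2: consonant
  'i' at position 3: vowel (running total: 2)
  'c' at position 4: consonant
Total vowels: 2

2


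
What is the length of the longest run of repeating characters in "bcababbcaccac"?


Input: "bcababbcaccac"
Scanning for longest run:
  Position 1 ('c'): new char, reset run to 1
  Position 2 ('a'): new char, reset run to 1
  Position 3 ('b'): new char, reset run to 1
  Position 4 ('a'): new char, reset run to 1
  Position 5 ('b'): new char, reset run to 1
  Position 6 ('b'): continues run of 'b', length=2
  Position 7 ('c'): new char, reset run to 1
  Position 8 ('a'): new char, reset run to 1
  Position 9 ('c'): new char, reset run to 1
  Position 10 ('c'): continues run of 'c', length=2
  Position 11 ('a'): new char, reset run to 1
  Position 12 ('c'): new char, reset run to 1
Longest run: 'b' with length 2

2


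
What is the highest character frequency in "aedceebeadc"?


Input: aedceebeadc
Character counts:
  'a': 2
  'b': 1
  'c': 2
  'd': 2
  'e': 4
Maximum frequency: 4

4


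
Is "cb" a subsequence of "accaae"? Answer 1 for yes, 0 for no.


Check if "cb" is a subsequence of "accaae"
Greedy scan:
  Position 0 ('a'): no match needed
  Position 1 ('c'): matches sub[0] = 'c'
  Position 2 ('c'): no match needed
  Position 3 ('a'): no match needed
  Position 4 ('a'): no match needed
  Position 5 ('e'): no match needed
Only matched 1/2 characters => not a subsequence

0


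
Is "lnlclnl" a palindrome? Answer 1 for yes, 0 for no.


Input: lnlclnl
Reversed: lnlclnl
  Compare pos 0 ('l') with pos 6 ('l'): match
  Compare pos 1 ('n') with pos 5 ('n'): match
  Compare pos 2 ('l') with pos 4 ('l'): match
Result: palindrome

1


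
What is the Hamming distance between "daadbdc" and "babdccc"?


Comparing "daadbdc" and "babdccc" position by position:
  Position 0: 'd' vs 'b' => differ
  Position 1: 'a' vs 'a' => same
  Position 2: 'a' vs 'b' => differ
  Position 3: 'd' vs 'd' => same
  Position 4: 'b' vs 'c' => differ
  Position 5: 'd' vs 'c' => differ
  Position 6: 'c' vs 'c' => same
Total differences (Hamming distance): 4

4


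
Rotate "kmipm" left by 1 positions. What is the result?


Input: "kmipm", rotate left by 1
First 1 characters: "k"
Remaining characters: "mipm"
Concatenate remaining + first: "mipm" + "k" = "mipmk"

mipmk


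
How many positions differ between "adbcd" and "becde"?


Comparing "adbcd" and "becde" position by position:
  Position 0: 'a' vs 'b' => DIFFER
  Position 1: 'd' vs 'e' => DIFFER
  Position 2: 'b' vs 'c' => DIFFER
  Position 3: 'c' vs 'd' => DIFFER
  Position 4: 'd' vs 'e' => DIFFER
Positions that differ: 5

5


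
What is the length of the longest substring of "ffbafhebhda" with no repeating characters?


Input: "ffbafhebhda"
Sliding window (track last position of each char):
  Position 0 ('f'): window [0,0] length 1 -- new best
  Position 1 ('f'): repeat (last at 0), move window start to 1
  Position 1 ('f'): window [1,1] length 1
  Position 2 ('b'): window [1,2] length 2 -- new best
  Position 3 ('a'): window [1,3] length 3 -- new best
  Position 4 ('f'): repeat (last at 1), move window start to 2
  Position 4 ('f'): window [2,4] length 3
  Position 5 ('h'): window [2,5] length 4 -- new best
  Position 6 ('e'): window [2,6] length 5 -- new best
  Position 7 ('b'): repeat (last at 2), move window start to 3
  Position 7 ('b'): window [3,7] length 5
  Position 8 ('h'): repeat (last at 5), move window start to 6
  Position 8 ('h'): window [6,8] length 3
  Position 9 ('d'): window [6,9] length 4
  Position 10 ('a'): window [6,10] length 5
Longest substring with no repeats: "bafhe" with length 5

5


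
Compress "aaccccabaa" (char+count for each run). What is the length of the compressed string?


Input: aaccccabaa
Runs:
  'a' x 2 => "a2"
  'c' x 4 => "c4"
  'a' x 1 => "a1"
  'b' x 1 => "b1"
  'a' x 2 => "a2"
Compressed: "a2c4a1b1a2"
Compressed length: 10

10


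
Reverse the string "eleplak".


Input: eleplak
Reading characters right to left:
  Position 6: 'k'
  Position 5: 'a'
  Position 4: 'l'
  Position 3: 'p'
  Position 2: 'e'
  Position 1: 'l'
  Position 0: 'e'
Reversed: kalpele

kalpele


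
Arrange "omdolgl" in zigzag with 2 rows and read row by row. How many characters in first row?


Zigzag "omdolgl" into 2 rows:
Placing characters:
  'o' => row 0
  'm' => row 1
  'd' => row 0
  'o' => row 1
  'l' => row 0
  'g' => row 1
  'l' => row 0
Rows:
  Row 0: "odll"
  Row 1: "mog"
First row length: 4

4


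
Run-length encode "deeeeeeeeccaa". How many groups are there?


Input: deeeeeeeeccaa
Scanning for consecutive runs:
  Group 1: 'd' x 1 (positions 0-0)
  Group 2: 'e' x 8 (positions 1-8)
  Group 3: 'c' x 2 (positions 9-10)
  Group 4: 'a' x 2 (positions 11-12)
Total groups: 4

4


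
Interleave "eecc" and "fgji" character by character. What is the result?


Interleaving "eecc" and "fgji":
  Position 0: 'e' from first, 'f' from second => "ef"
  Position 1: 'e' from first, 'g' from second => "eg"
  Position 2: 'c' from first, 'j' from second => "cj"
  Position 3: 'c' from first, 'i' from second => "ci"
Result: efegcjci

efegcjci


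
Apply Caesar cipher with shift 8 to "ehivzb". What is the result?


Caesar cipher: shift "ehivzb" by 8
  'e' (pos 4) + 8 = pos 12 = 'm'
  'h' (pos 7) + 8 = pos 15 = 'p'
  'i' (pos 8) + 8 = pos 16 = 'q'
  'v' (pos 21) + 8 = pos 3 = 'd'
  'z' (pos 25) + 8 = pos 7 = 'h'
  'b' (pos 1) + 8 = pos 9 = 'j'
Result: mpqdhj

mpqdhj


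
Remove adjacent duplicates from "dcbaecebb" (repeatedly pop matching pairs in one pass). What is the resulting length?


Input: dcbaecebb
Stack-based adjacent duplicate removal:
  Read 'd': push. Stack: d
  Read 'c': push. Stack: dc
  Read 'b': push. Stack: dcb
  Read 'a': push. Stack: dcba
  Read 'e': push. Stack: dcbae
  Read 'c': push. Stack: dcbaec
  Read 'e': push. Stack: dcbaece
  Read 'b': push. Stack: dcbaeceb
  Read 'b': matches stack top 'b' => pop. Stack: dcbaece
Final stack: "dcbaece" (length 7)

7


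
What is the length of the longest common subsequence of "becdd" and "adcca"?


LCS of "becdd" and "adcca"
DP table:
           a    d    c    c    a
      0    0    0    0    0    0
  b   0    0    0    0    0    0
  e   0    0    0    0    0    0
  c   0    0    0    1    1    1
  d   0    0    1    1    1    1
  d   0    0    1    1    1    1
LCS length = dp[5][5] = 1

1


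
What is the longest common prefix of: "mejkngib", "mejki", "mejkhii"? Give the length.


Words: mejkngib, mejki, mejkhii
  Position 0: all 'm' => match
  Position 1: all 'e' => match
  Position 2: all 'j' => match
  Position 3: all 'k' => match
  Position 4: ('n', 'i', 'h') => mismatch, stop
LCP = "mejk" (length 4)

4
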